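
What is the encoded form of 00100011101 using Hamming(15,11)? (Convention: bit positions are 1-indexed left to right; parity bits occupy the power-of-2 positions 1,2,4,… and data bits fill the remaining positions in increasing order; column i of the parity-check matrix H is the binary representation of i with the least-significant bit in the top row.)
Codeword c = d · G (mod 2), d = 00100011101:
  c[0] = d·G[:,0] = (00100011101)·(11011010101) mod 2 = 0+0+0+0+0+0+1+0+1+0+1 mod 2 = 1
  c[1] = d·G[:,1] = (00100011101)·(10110110011) mod 2 = 0+0+1+0+0+0+1+0+0+0+1 mod 2 = 1
  c[2] = d·G[:,2] = (00100011101)·(10000000000) mod 2 = 0+0+0+0+0+0+0+0+0+0+0 mod 2 = 0
  c[3] = d·G[:,3] = (00100011101)·(01110001111) mod 2 = 0+0+1+0+0+0+0+1+1+0+1 mod 2 = 0
  c[4] = d·G[:,4] = (00100011101)·(01000000000) mod 2 = 0+0+0+0+0+0+0+0+0+0+0 mod 2 = 0
  c[5] = d·G[:,5] = (00100011101)·(00100000000) mod 2 = 0+0+1+0+0+0+0+0+0+0+0 mod 2 = 1
  c[6] = d·G[:,6] = (00100011101)·(00010000000) mod 2 = 0+0+0+0+0+0+0+0+0+0+0 mod 2 = 0
  c[7] = d·G[:,7] = (00100011101)·(00001111111) mod 2 = 0+0+0+0+0+0+1+1+1+0+1 mod 2 = 0
  c[8] = d·G[:,8] = (00100011101)·(00001000000) mod 2 = 0+0+0+0+0+0+0+0+0+0+0 mod 2 = 0
  c[9] = d·G[:,9] = (00100011101)·(00000100000) mod 2 = 0+0+0+0+0+0+0+0+0+0+0 mod 2 = 0
  c[10] = d·G[:,10] = (00100011101)·(00000010000) mod 2 = 0+0+0+0+0+0+1+0+0+0+0 mod 2 = 1
  c[11] = d·G[:,11] = (00100011101)·(00000001000) mod 2 = 0+0+0+0+0+0+0+1+0+0+0 mod 2 = 1
  c[12] = d·G[:,12] = (00100011101)·(00000000100) mod 2 = 0+0+0+0+0+0+0+0+1+0+0 mod 2 = 1
  c[13] = d·G[:,13] = (00100011101)·(00000000010) mod 2 = 0+0+0+0+0+0+0+0+0+0+0 mod 2 = 0
  c[14] = d·G[:,14] = (00100011101)·(00000000001) mod 2 = 0+0+0+0+0+0+0+0+0+0+1 mod 2 = 1
Codeword = 110001000011101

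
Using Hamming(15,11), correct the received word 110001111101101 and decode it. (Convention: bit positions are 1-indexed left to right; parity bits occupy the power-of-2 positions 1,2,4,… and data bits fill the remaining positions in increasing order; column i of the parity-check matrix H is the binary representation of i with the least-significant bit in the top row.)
Syndrome s = H · r^T (mod 2), r = 110001111101101:
  s[0] = (101010101010101)·(110001111101101) mod 2 = 1+0+0+0+0+0+1+0+1+0+0+0+1+0+1 mod 2 = 1
  s[1] = (011001100110011)·(110001111101101) mod 2 = 0+1+0+0+0+1+1+0+0+1+0+0+0+0+1 mod 2 = 1
  s[2] = (000111100001111)·(110001111101101) mod 2 = 0+0+0+0+0+1+1+0+0+0+0+1+1+0+1 mod 2 = 1
  s[3] = (000000011111111)·(110001111101101) mod 2 = 0+0+0+0+0+0+0+1+1+1+0+1+1+0+1 mod 2 = 0
Syndrome = 1110
Column 7 of H equals this syndrome → error at bit 7 (1-indexed).
Flip bit 7: 110001111101101 → 110001011101101
Extract data bits at positions {3,5,6,7,9,10,11,12,13,14,15}: 00101101101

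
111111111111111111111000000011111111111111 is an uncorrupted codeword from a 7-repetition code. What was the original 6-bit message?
Split into 7-bit blocks: 1111111 1111111 1111111 0000000 1111111 1111111
Data = 111011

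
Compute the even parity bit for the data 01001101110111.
Sum of data bits: 0+1+0+0+1+1+0+1+1+1+0+1+1+1 = 9.
9 mod 2 = 1, so parity bit = 1.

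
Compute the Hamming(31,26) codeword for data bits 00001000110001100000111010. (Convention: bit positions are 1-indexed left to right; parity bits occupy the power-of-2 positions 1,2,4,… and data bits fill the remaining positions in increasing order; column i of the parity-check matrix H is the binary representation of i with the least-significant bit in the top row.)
Codeword c = d · G (mod 2), d = 00001000110001100000111010:
  c[0] = d·G[:,0] = (00001000110001100000111010)·(11011010101101010101010101) mod 2 = 0+0+0+0+1+0+0+0+1+0+0+0+0+1+0+0+0+0+0+0+0+1+0+0+0+0 mod 2 = 0
  c[1] = d·G[:,1] = (00001000110001100000111010)·(10110110011011001100110011) mod 2 = 0+0+0+0+0+0+0+0+0+1+0+0+0+1+0+0+0+0+0+0+1+1+0+0+1+0 mod 2 = 1
  c[2] = d·G[:,2] = (00001000110001100000111010)·(10000000000000000000000000) mod 2 = 0+0+0+0+0+0+0+0+0+0+0+0+0+0+0+0+0+0+0+0+0+0+0+0+0+0 mod 2 = 0
  c[3] = d·G[:,3] = (00001000110001100000111010)·(01110001111000111100001111) mod 2 = 0+0+0+0+0+0+0+0+1+1+0+0+0+0+1+0+0+0+0+0+0+0+1+0+1+0 mod 2 = 1
  c[4] = d·G[:,4] = (00001000110001100000111010)·(01000000000000000000000000) mod 2 = 0+0+0+0+0+0+0+0+0+0+0+0+0+0+0+0+0+0+0+0+0+0+0+0+0+0 mod 2 = 0
  c[5] = d·G[:,5] = (00001000110001100000111010)·(00100000000000000000000000) mod 2 = 0+0+0+0+0+0+0+0+0+0+0+0+0+0+0+0+0+0+0+0+0+0+0+0+0+0 mod 2 = 0
  c[6] = d·G[:,6] = (00001000110001100000111010)·(00010000000000000000000000) mod 2 = 0+0+0+0+0+0+0+0+0+0+0+0+0+0+0+0+0+0+0+0+0+0+0+0+0+0 mod 2 = 0
  c[7] = d·G[:,7] = (00001000110001100000111010)·(00001111111000000011111111) mod 2 = 0+0+0+0+1+0+0+0+1+1+0+0+0+0+0+0+0+0+0+0+1+1+1+0+1+0 mod 2 = 1
  c[8] = d·G[:,8] = (00001000110001100000111010)·(00001000000000000000000000) mod 2 = 0+0+0+0+1+0+0+0+0+0+0+0+0+0+0+0+0+0+0+0+0+0+0+0+0+0 mod 2 = 1
  c[9] = d·G[:,9] = (00001000110001100000111010)·(00000100000000000000000000) mod 2 = 0+0+0+0+0+0+0+0+0+0+0+0+0+0+0+0+0+0+0+0+0+0+0+0+0+0 mod 2 = 0
  c[10] = d·G[:,10] = (00001000110001100000111010)·(00000010000000000000000000) mod 2 = 0+0+0+0+0+0+0+0+0+0+0+0+0+0+0+0+0+0+0+0+0+0+0+0+0+0 mod 2 = 0
  c[11] = d·G[:,11] = (00001000110001100000111010)·(00000001000000000000000000) mod 2 = 0+0+0+0+0+0+0+0+0+0+0+0+0+0+0+0+0+0+0+0+0+0+0+0+0+0 mod 2 = 0
  c[12] = d·G[:,12] = (00001000110001100000111010)·(00000000100000000000000000) mod 2 = 0+0+0+0+0+0+0+0+1+0+0+0+0+0+0+0+0+0+0+0+0+0+0+0+0+0 mod 2 = 1
  c[13] = d·G[:,13] = (00001000110001100000111010)·(00000000010000000000000000) mod 2 = 0+0+0+0+0+0+0+0+0+1+0+0+0+0+0+0+0+0+0+0+0+0+0+0+0+0 mod 2 = 1
  c[14] = d·G[:,14] = (00001000110001100000111010)·(00000000001000000000000000) mod 2 = 0+0+0+0+0+0+0+0+0+0+0+0+0+0+0+0+0+0+0+0+0+0+0+0+0+0 mod 2 = 0
  c[15] = d·G[:,15] = (00001000110001100000111010)·(00000000000111111111111111) mod 2 = 0+0+0+0+0+0+0+0+0+0+0+0+0+1+1+0+0+0+0+0+1+1+1+0+1+0 mod 2 = 0
  c[16] = d·G[:,16] = (00001000110001100000111010)·(00000000000100000000000000) mod 2 = 0+0+0+0+0+0+0+0+0+0+0+0+0+0+0+0+0+0+0+0+0+0+0+0+0+0 mod 2 = 0
  c[17] = d·G[:,17] = (00001000110001100000111010)·(00000000000010000000000000) mod 2 = 0+0+0+0+0+0+0+0+0+0+0+0+0+0+0+0+0+0+0+0+0+0+0+0+0+0 mod 2 = 0
  c[18] = d·G[:,18] = (00001000110001100000111010)·(00000000000001000000000000) mod 2 = 0+0+0+0+0+0+0+0+0+0+0+0+0+1+0+0+0+0+0+0+0+0+0+0+0+0 mod 2 = 1
  c[19] = d·G[:,19] = (00001000110001100000111010)·(00000000000000100000000000) mod 2 = 0+0+0+0+0+0+0+0+0+0+0+0+0+0+1+0+0+0+0+0+0+0+0+0+0+0 mod 2 = 1
  c[20] = d·G[:,20] = (00001000110001100000111010)·(00000000000000010000000000) mod 2 = 0+0+0+0+0+0+0+0+0+0+0+0+0+0+0+0+0+0+0+0+0+0+0+0+0+0 mod 2 = 0
  c[21] = d·G[:,21] = (00001000110001100000111010)·(00000000000000001000000000) mod 2 = 0+0+0+0+0+0+0+0+0+0+0+0+0+0+0+0+0+0+0+0+0+0+0+0+0+0 mod 2 = 0
  c[22] = d·G[:,22] = (00001000110001100000111010)·(00000000000000000100000000) mod 2 = 0+0+0+0+0+0+0+0+0+0+0+0+0+0+0+0+0+0+0+0+0+0+0+0+0+0 mod 2 = 0
  c[23] = d·G[:,23] = (00001000110001100000111010)·(00000000000000000010000000) mod 2 = 0+0+0+0+0+0+0+0+0+0+0+0+0+0+0+0+0+0+0+0+0+0+0+0+0+0 mod 2 = 0
  c[24] = d·G[:,24] = (00001000110001100000111010)·(00000000000000000001000000) mod 2 = 0+0+0+0+0+0+0+0+0+0+0+0+0+0+0+0+0+0+0+0+0+0+0+0+0+0 mod 2 = 0
  c[25] = d·G[:,25] = (00001000110001100000111010)·(00000000000000000000100000) mod 2 = 0+0+0+0+0+0+0+0+0+0+0+0+0+0+0+0+0+0+0+0+1+0+0+0+0+0 mod 2 = 1
  c[26] = d·G[:,26] = (00001000110001100000111010)·(00000000000000000000010000) mod 2 = 0+0+0+0+0+0+0+0+0+0+0+0+0+0+0+0+0+0+0+0+0+1+0+0+0+0 mod 2 = 1
  c[27] = d·G[:,27] = (00001000110001100000111010)·(00000000000000000000001000) mod 2 = 0+0+0+0+0+0+0+0+0+0+0+0+0+0+0+0+0+0+0+0+0+0+1+0+0+0 mod 2 = 1
  c[28] = d·G[:,28] = (00001000110001100000111010)·(00000000000000000000000100) mod 2 = 0+0+0+0+0+0+0+0+0+0+0+0+0+0+0+0+0+0+0+0+0+0+0+0+0+0 mod 2 = 0
  c[29] = d·G[:,29] = (00001000110001100000111010)·(00000000000000000000000010) mod 2 = 0+0+0+0+0+0+0+0+0+0+0+0+0+0+0+0+0+0+0+0+0+0+0+0+1+0 mod 2 = 1
  c[30] = d·G[:,30] = (00001000110001100000111010)·(00000000000000000000000001) mod 2 = 0+0+0+0+0+0+0+0+0+0+0+0+0+0+0+0+0+0+0+0+0+0+0+0+0+0 mod 2 = 0
Codeword = 0101000110001100001100000111010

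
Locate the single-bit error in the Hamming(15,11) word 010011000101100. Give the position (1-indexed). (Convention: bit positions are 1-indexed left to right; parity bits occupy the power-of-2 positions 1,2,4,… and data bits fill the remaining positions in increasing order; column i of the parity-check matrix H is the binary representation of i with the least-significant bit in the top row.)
Syndrome s = H · r^T (mod 2), r = 010011000101100:
  s[0] = (101010101010101)·(010011000101100) mod 2 = 0+0+0+0+1+0+0+0+0+0+0+0+1+0+0 mod 2 = 0
  s[1] = (011001100110011)·(010011000101100) mod 2 = 0+1+0+0+0+1+0+0+0+1+0+0+0+0+0 mod 2 = 1
  s[2] = (000111100001111)·(010011000101100) mod 2 = 0+0+0+0+1+1+0+0+0+0+0+1+1+0+0 mod 2 = 0
  s[3] = (000000011111111)·(010011000101100) mod 2 = 0+0+0+0+0+0+0+0+0+1+0+1+1+0+0 mod 2 = 1
Syndrome = 0101
Column i of H is the binary representation of i, so the syndrome is the binary index of the flipped bit.
Read s = 0101 with s[0] as LSB: 0·2^0 + 1·2^1 + 0·2^2 + 1·2^3 = 10.
Error is at bit position 10.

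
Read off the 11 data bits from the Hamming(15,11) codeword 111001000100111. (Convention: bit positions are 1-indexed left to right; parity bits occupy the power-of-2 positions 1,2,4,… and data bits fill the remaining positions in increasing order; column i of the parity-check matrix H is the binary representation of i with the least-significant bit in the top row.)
Parity bits occupy power-of-2 positions; data bits are at positions {3,5,6,7,9,10,11,12,13,14,15} (1-indexed).
Extract: c[3]=1 c[5]=0 c[6]=1 c[7]=0 c[9]=0 c[10]=1 c[11]=0 c[12]=0 c[13]=1 c[14]=1 c[15]=1
Data = 10100100111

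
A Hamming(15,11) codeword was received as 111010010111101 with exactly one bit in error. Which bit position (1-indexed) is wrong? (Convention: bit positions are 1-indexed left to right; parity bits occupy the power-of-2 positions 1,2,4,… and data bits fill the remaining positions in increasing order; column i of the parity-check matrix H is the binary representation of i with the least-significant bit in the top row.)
Syndrome s = H · r^T (mod 2), r = 111010010111101:
  s[0] = (101010101010101)·(111010010111101) mod 2 = 1+0+1+0+1+0+0+0+0+0+1+0+1+0+1 mod 2 = 0
  s[1] = (011001100110011)·(111010010111101) mod 2 = 0+1+1+0+0+0+0+0+0+1+1+0+0+0+1 mod 2 = 1
  s[2] = (000111100001111)·(111010010111101) mod 2 = 0+0+0+0+1+0+0+0+0+0+0+1+1+0+1 mod 2 = 0
  s[3] = (000000011111111)·(111010010111101) mod 2 = 0+0+0+0+0+0+0+1+0+1+1+1+1+0+1 mod 2 = 0
Syndrome = 0100
Column i of H is the binary representation of i, so the syndrome is the binary index of the flipped bit.
Read s = 0100 with s[0] as LSB: 0·2^0 + 1·2^1 + 0·2^2 + 0·2^3 = 2.
Error is at bit position 2.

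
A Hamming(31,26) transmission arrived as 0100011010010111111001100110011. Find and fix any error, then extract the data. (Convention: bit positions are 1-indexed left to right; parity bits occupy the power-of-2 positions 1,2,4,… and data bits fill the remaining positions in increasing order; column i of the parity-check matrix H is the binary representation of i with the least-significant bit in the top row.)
Syndrome s = H · r^T (mod 2), r = 0100011010010111111001100110011:
  s[0] = (1010101010101010101010101010101)·(0100011010010111111001100110011) mod 2 = 0+0+0+0+0+0+1+0+1+0+0+0+0+0+1+0+1+0+1+0+0+0+1+0+0+0+1+0+0+0+1 mod 2 = 0
  s[1] = (0110011001100110011001100110011)·(0100011010010111111001100110011) mod 2 = 0+1+0+0+0+1+1+0+0+0+0+0+0+1+1+0+0+1+1+0+0+1+1+0+0+1+1+0+0+1+1 mod 2 = 1
  s[2] = (0001111000011110000111100001111)·(0100011010010111111001100110011) mod 2 = 0+0+0+0+0+1+1+0+0+0+0+1+0+1+1+0+0+0+0+0+0+1+1+0+0+0+0+0+0+1+1 mod 2 = 1
  s[3] = (0000000111111110000000011111111)·(0100011010010111111001100110011) mod 2 = 0+0+0+0+0+0+0+0+1+0+0+1+0+1+1+0+0+0+0+0+0+0+0+0+0+1+1+0+0+1+1 mod 2 = 0
  s[4] = (0000000000000001111111111111111)·(0100011010010111111001100110011) mod 2 = 0+0+0+0+0+0+0+0+0+0+0+0+0+0+0+1+1+1+1+0+0+1+1+0+0+1+1+0+0+1+1 mod 2 = 0
Syndrome = 01100
Column 6 of H equals this syndrome → error at bit 6 (1-indexed).
Flip bit 6: 0100011010010111111001100110011 → 0100001010010111111001100110011
Extract data bits at positions {3,5,6,7,9,10,11,12,13,14,15,17,18,19,20,21,22,23,24,25,26,27,28,29,30,31}: 00011001011111001100110011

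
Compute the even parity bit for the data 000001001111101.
Sum of data bits: 0+0+0+0+0+1+0+0+1+1+1+1+1+0+1 = 7.
7 mod 2 = 1, so parity bit = 1.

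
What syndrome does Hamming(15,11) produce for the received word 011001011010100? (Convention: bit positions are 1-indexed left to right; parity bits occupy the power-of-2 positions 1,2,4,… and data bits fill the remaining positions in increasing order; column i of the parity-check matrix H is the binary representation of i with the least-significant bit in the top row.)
Syndrome s = H · r^T (mod 2), r = 011001011010100:
  s[0] = (101010101010101)·(011001011010100) mod 2 = 0+0+1+0+0+0+0+0+1+0+1+0+1+0+0 mod 2 = 0
  s[1] = (011001100110011)·(011001011010100) mod 2 = 0+1+1+0+0+1+0+0+0+0+1+0+0+0+0 mod 2 = 0
  s[2] = (000111100001111)·(011001011010100) mod 2 = 0+0+0+0+0+1+0+0+0+0+0+0+1+0+0 mod 2 = 0
  s[3] = (000000011111111)·(011001011010100) mod 2 = 0+0+0+0+0+0+0+1+1+0+1+0+1+0+0 mod 2 = 0
Syndrome = 0000
s = 0: no error detected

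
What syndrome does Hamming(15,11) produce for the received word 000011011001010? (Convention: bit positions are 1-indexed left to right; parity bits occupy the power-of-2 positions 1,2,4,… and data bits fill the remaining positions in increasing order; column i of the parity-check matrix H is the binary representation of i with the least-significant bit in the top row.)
Syndrome s = H · r^T (mod 2), r = 000011011001010:
  s[0] = (101010101010101)·(000011011001010) mod 2 = 0+0+0+0+1+0+0+0+1+0+0+0+0+0+0 mod 2 = 0
  s[1] = (011001100110011)·(000011011001010) mod 2 = 0+0+0+0+0+1+0+0+0+0+0+0+0+1+0 mod 2 = 0
  s[2] = (000111100001111)·(000011011001010) mod 2 = 0+0+0+0+1+1+0+0+0+0+0+1+0+1+0 mod 2 = 0
  s[3] = (000000011111111)·(000011011001010) mod 2 = 0+0+0+0+0+0+0+1+1+0+0+1+0+1+0 mod 2 = 0
Syndrome = 0000
s = 0: no error detected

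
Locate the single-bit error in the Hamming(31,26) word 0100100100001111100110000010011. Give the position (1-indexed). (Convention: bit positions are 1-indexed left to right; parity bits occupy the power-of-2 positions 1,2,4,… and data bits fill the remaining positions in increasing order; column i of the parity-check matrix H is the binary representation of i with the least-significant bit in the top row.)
Syndrome s = H · r^T (mod 2), r = 0100100100001111100110000010011:
  s[0] = (1010101010101010101010101010101)·(0100100100001111100110000010011) mod 2 = 0+0+0+0+1+0+0+0+0+0+0+0+1+0+1+0+1+0+0+0+1+0+0+0+0+0+1+0+0+0+1 mod 2 = 1
  s[1] = (0110011001100110011001100110011)·(0100100100001111100110000010011) mod 2 = 0+1+0+0+0+0+0+0+0+0+0+0+0+1+1+0+0+0+0+0+0+0+0+0+0+0+1+0+0+1+1 mod 2 = 0
  s[2] = (0001111000011110000111100001111)·(0100100100001111100110000010011) mod 2 = 0+0+0+0+1+0+0+0+0+0+0+0+1+1+1+0+0+0+0+1+1+0+0+0+0+0+0+0+0+1+1 mod 2 = 0
  s[3] = (0000000111111110000000011111111)·(0100100100001111100110000010011) mod 2 = 0+0+0+0+0+0+0+1+0+0+0+0+1+1+1+0+0+0+0+0+0+0+0+0+0+0+1+0+0+1+1 mod 2 = 1
  s[4] = (0000000000000001111111111111111)·(0100100100001111100110000010011) mod 2 = 0+0+0+0+0+0+0+0+0+0+0+0+0+0+0+1+1+0+0+1+1+0+0+0+0+0+1+0+0+1+1 mod 2 = 1
Syndrome = 10011
Column i of H is the binary representation of i, so the syndrome is the binary index of the flipped bit.
Read s = 10011 with s[0] as LSB: 1·2^0 + 0·2^1 + 0·2^2 + 1·2^3 + 1·2^4 = 25.
Error is at bit position 25.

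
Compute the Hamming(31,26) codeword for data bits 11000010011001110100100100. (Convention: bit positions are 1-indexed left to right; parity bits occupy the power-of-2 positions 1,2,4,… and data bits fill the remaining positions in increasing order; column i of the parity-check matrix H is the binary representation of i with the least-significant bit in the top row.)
Codeword c = d · G (mod 2), d = 11000010011001110100100100:
  c[0] = d·G[:,0] = (11000010011001110100100100)·(11011010101101010101010101) mod 2 = 1+1+0+0+0+0+1+0+0+0+1+0+0+1+0+1+0+1+0+0+0+0+0+1+0+0 mod 2 = 0
  c[1] = d·G[:,1] = (11000010011001110100100100)·(10110110011011001100110011) mod 2 = 1+0+0+0+0+0+1+0+0+1+1+0+0+1+0+0+0+1+0+0+1+0+0+0+0+0 mod 2 = 1
  c[2] = d·G[:,2] = (11000010011001110100100100)·(10000000000000000000000000) mod 2 = 1+0+0+0+0+0+0+0+0+0+0+0+0+0+0+0+0+0+0+0+0+0+0+0+0+0 mod 2 = 1
  c[3] = d·G[:,3] = (11000010011001110100100100)·(01110001111000111100001111) mod 2 = 0+1+0+0+0+0+0+0+0+1+1+0+0+0+1+1+0+1+0+0+0+0+0+1+0+0 mod 2 = 1
  c[4] = d·G[:,4] = (11000010011001110100100100)·(01000000000000000000000000) mod 2 = 0+1+0+0+0+0+0+0+0+0+0+0+0+0+0+0+0+0+0+0+0+0+0+0+0+0 mod 2 = 1
  c[5] = d·G[:,5] = (11000010011001110100100100)·(00100000000000000000000000) mod 2 = 0+0+0+0+0+0+0+0+0+0+0+0+0+0+0+0+0+0+0+0+0+0+0+0+0+0 mod 2 = 0
  c[6] = d·G[:,6] = (11000010011001110100100100)·(00010000000000000000000000) mod 2 = 0+0+0+0+0+0+0+0+0+0+0+0+0+0+0+0+0+0+0+0+0+0+0+0+0+0 mod 2 = 0
  c[7] = d·G[:,7] = (11000010011001110100100100)·(00001111111000000011111111) mod 2 = 0+0+0+0+0+0+1+0+0+1+1+0+0+0+0+0+0+0+0+0+1+0+0+1+0+0 mod 2 = 1
  c[8] = d·G[:,8] = (11000010011001110100100100)·(00001000000000000000000000) mod 2 = 0+0+0+0+0+0+0+0+0+0+0+0+0+0+0+0+0+0+0+0+0+0+0+0+0+0 mod 2 = 0
  c[9] = d·G[:,9] = (11000010011001110100100100)·(00000100000000000000000000) mod 2 = 0+0+0+0+0+0+0+0+0+0+0+0+0+0+0+0+0+0+0+0+0+0+0+0+0+0 mod 2 = 0
  c[10] = d·G[:,10] = (11000010011001110100100100)·(00000010000000000000000000) mod 2 = 0+0+0+0+0+0+1+0+0+0+0+0+0+0+0+0+0+0+0+0+0+0+0+0+0+0 mod 2 = 1
  c[11] = d·G[:,11] = (11000010011001110100100100)·(00000001000000000000000000) mod 2 = 0+0+0+0+0+0+0+0+0+0+0+0+0+0+0+0+0+0+0+0+0+0+0+0+0+0 mod 2 = 0
  c[12] = d·G[:,12] = (11000010011001110100100100)·(00000000100000000000000000) mod 2 = 0+0+0+0+0+0+0+0+0+0+0+0+0+0+0+0+0+0+0+0+0+0+0+0+0+0 mod 2 = 0
  c[13] = d·G[:,13] = (11000010011001110100100100)·(00000000010000000000000000) mod 2 = 0+0+0+0+0+0+0+0+0+1+0+0+0+0+0+0+0+0+0+0+0+0+0+0+0+0 mod 2 = 1
  c[14] = d·G[:,14] = (11000010011001110100100100)·(00000000001000000000000000) mod 2 = 0+0+0+0+0+0+0+0+0+0+1+0+0+0+0+0+0+0+0+0+0+0+0+0+0+0 mod 2 = 1
  c[15] = d·G[:,15] = (11000010011001110100100100)·(00000000000111111111111111) mod 2 = 0+0+0+0+0+0+0+0+0+0+0+0+0+1+1+1+0+1+0+0+1+0+0+1+0+0 mod 2 = 0
  c[16] = d·G[:,16] = (11000010011001110100100100)·(00000000000100000000000000) mod 2 = 0+0+0+0+0+0+0+0+0+0+0+0+0+0+0+0+0+0+0+0+0+0+0+0+0+0 mod 2 = 0
  c[17] = d·G[:,17] = (11000010011001110100100100)·(00000000000010000000000000) mod 2 = 0+0+0+0+0+0+0+0+0+0+0+0+0+0+0+0+0+0+0+0+0+0+0+0+0+0 mod 2 = 0
  c[18] = d·G[:,18] = (11000010011001110100100100)·(00000000000001000000000000) mod 2 = 0+0+0+0+0+0+0+0+0+0+0+0+0+1+0+0+0+0+0+0+0+0+0+0+0+0 mod 2 = 1
  c[19] = d·G[:,19] = (11000010011001110100100100)·(00000000000000100000000000) mod 2 = 0+0+0+0+0+0+0+0+0+0+0+0+0+0+1+0+0+0+0+0+0+0+0+0+0+0 mod 2 = 1
  c[20] = d·G[:,20] = (11000010011001110100100100)·(00000000000000010000000000) mod 2 = 0+0+0+0+0+0+0+0+0+0+0+0+0+0+0+1+0+0+0+0+0+0+0+0+0+0 mod 2 = 1
  c[21] = d·G[:,21] = (11000010011001110100100100)·(00000000000000001000000000) mod 2 = 0+0+0+0+0+0+0+0+0+0+0+0+0+0+0+0+0+0+0+0+0+0+0+0+0+0 mod 2 = 0
  c[22] = d·G[:,22] = (11000010011001110100100100)·(00000000000000000100000000) mod 2 = 0+0+0+0+0+0+0+0+0+0+0+0+0+0+0+0+0+1+0+0+0+0+0+0+0+0 mod 2 = 1
  c[23] = d·G[:,23] = (11000010011001110100100100)·(00000000000000000010000000) mod 2 = 0+0+0+0+0+0+0+0+0+0+0+0+0+0+0+0+0+0+0+0+0+0+0+0+0+0 mod 2 = 0
  c[24] = d·G[:,24] = (11000010011001110100100100)·(00000000000000000001000000) mod 2 = 0+0+0+0+0+0+0+0+0+0+0+0+0+0+0+0+0+0+0+0+0+0+0+0+0+0 mod 2 = 0
  c[25] = d·G[:,25] = (11000010011001110100100100)·(00000000000000000000100000) mod 2 = 0+0+0+0+0+0+0+0+0+0+0+0+0+0+0+0+0+0+0+0+1+0+0+0+0+0 mod 2 = 1
  c[26] = d·G[:,26] = (11000010011001110100100100)·(00000000000000000000010000) mod 2 = 0+0+0+0+0+0+0+0+0+0+0+0+0+0+0+0+0+0+0+0+0+0+0+0+0+0 mod 2 = 0
  c[27] = d·G[:,27] = (11000010011001110100100100)·(00000000000000000000001000) mod 2 = 0+0+0+0+0+0+0+0+0+0+0+0+0+0+0+0+0+0+0+0+0+0+0+0+0+0 mod 2 = 0
  c[28] = d·G[:,28] = (11000010011001110100100100)·(00000000000000000000000100) mod 2 = 0+0+0+0+0+0+0+0+0+0+0+0+0+0+0+0+0+0+0+0+0+0+0+1+0+0 mod 2 = 1
  c[29] = d·G[:,29] = (11000010011001110100100100)·(00000000000000000000000010) mod 2 = 0+0+0+0+0+0+0+0+0+0+0+0+0+0+0+0+0+0+0+0+0+0+0+0+0+0 mod 2 = 0
  c[30] = d·G[:,30] = (11000010011001110100100100)·(00000000000000000000000001) mod 2 = 0+0+0+0+0+0+0+0+0+0+0+0+0+0+0+0+0+0+0+0+0+0+0+0+0+0 mod 2 = 0
Codeword = 0111100100100110001110100100100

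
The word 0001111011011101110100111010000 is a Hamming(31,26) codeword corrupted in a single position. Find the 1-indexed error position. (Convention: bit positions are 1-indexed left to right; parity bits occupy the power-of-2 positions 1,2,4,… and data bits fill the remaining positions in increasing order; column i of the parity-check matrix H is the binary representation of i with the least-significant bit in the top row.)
Syndrome s = H · r^T (mod 2), r = 0001111011011101110100111010000:
  s[0] = (1010101010101010101010101010101)·(0001111011011101110100111010000) mod 2 = 0+0+0+0+1+0+1+0+1+0+0+0+1+0+0+0+1+0+0+0+0+0+1+0+1+0+1+0+0+0+0 mod 2 = 0
  s[1] = (0110011001100110011001100110011)·(0001111011011101110100111010000) mod 2 = 0+0+0+0+0+1+1+0+0+1+0+0+0+1+0+0+0+1+0+0+0+0+1+0+0+0+1+0+0+0+0 mod 2 = 1
  s[2] = (0001111000011110000111100001111)·(0001111011011101110100111010000) mod 2 = 0+0+0+1+1+1+1+0+0+0+0+1+1+1+0+0+0+0+0+1+0+0+1+0+0+0+0+0+0+0+0 mod 2 = 1
  s[3] = (0000000111111110000000011111111)·(0001111011011101110100111010000) mod 2 = 0+0+0+0+0+0+0+0+1+1+0+1+1+1+0+0+0+0+0+0+0+0+0+1+1+0+1+0+0+0+0 mod 2 = 0
  s[4] = (0000000000000001111111111111111)·(0001111011011101110100111010000) mod 2 = 0+0+0+0+0+0+0+0+0+0+0+0+0+0+0+1+1+1+0+1+0+0+1+1+1+0+1+0+0+0+0 mod 2 = 0
Syndrome = 01100
Column i of H is the binary representation of i, so the syndrome is the binary index of the flipped bit.
Read s = 01100 with s[0] as LSB: 0·2^0 + 1·2^1 + 1·2^2 + 0·2^3 + 0·2^4 = 6.
Error is at bit position 6.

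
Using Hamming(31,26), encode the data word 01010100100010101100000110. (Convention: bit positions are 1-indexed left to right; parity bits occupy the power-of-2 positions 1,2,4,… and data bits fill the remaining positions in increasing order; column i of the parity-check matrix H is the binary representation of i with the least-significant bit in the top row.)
Codeword c = d · G (mod 2), d = 01010100100010101100000110:
  c[0] = d·G[:,0] = (01010100100010101100000110)·(11011010101101010101010101) mod 2 = 0+1+0+1+0+0+0+0+1+0+0+0+0+0+0+0+0+1+0+0+0+0+0+1+0+0 mod 2 = 1
  c[1] = d·G[:,1] = (01010100100010101100000110)·(10110110011011001100110011) mod 2 = 0+0+0+1+0+1+0+0+0+0+0+0+1+0+0+0+1+1+0+0+0+0+0+0+1+0 mod 2 = 0
  c[2] = d·G[:,2] = (01010100100010101100000110)·(10000000000000000000000000) mod 2 = 0+0+0+0+0+0+0+0+0+0+0+0+0+0+0+0+0+0+0+0+0+0+0+0+0+0 mod 2 = 0
  c[3] = d·G[:,3] = (01010100100010101100000110)·(01110001111000111100001111) mod 2 = 0+1+0+1+0+0+0+0+1+0+0+0+0+0+1+0+1+1+0+0+0+0+0+1+1+0 mod 2 = 0
  c[4] = d·G[:,4] = (01010100100010101100000110)·(01000000000000000000000000) mod 2 = 0+1+0+0+0+0+0+0+0+0+0+0+0+0+0+0+0+0+0+0+0+0+0+0+0+0 mod 2 = 1
  c[5] = d·G[:,5] = (01010100100010101100000110)·(00100000000000000000000000) mod 2 = 0+0+0+0+0+0+0+0+0+0+0+0+0+0+0+0+0+0+0+0+0+0+0+0+0+0 mod 2 = 0
  c[6] = d·G[:,6] = (01010100100010101100000110)·(00010000000000000000000000) mod 2 = 0+0+0+1+0+0+0+0+0+0+0+0+0+0+0+0+0+0+0+0+0+0+0+0+0+0 mod 2 = 1
  c[7] = d·G[:,7] = (01010100100010101100000110)·(00001111111000000011111111) mod 2 = 0+0+0+0+0+1+0+0+1+0+0+0+0+0+0+0+0+0+0+0+0+0+0+1+1+0 mod 2 = 0
  c[8] = d·G[:,8] = (01010100100010101100000110)·(00001000000000000000000000) mod 2 = 0+0+0+0+0+0+0+0+0+0+0+0+0+0+0+0+0+0+0+0+0+0+0+0+0+0 mod 2 = 0
  c[9] = d·G[:,9] = (01010100100010101100000110)·(00000100000000000000000000) mod 2 = 0+0+0+0+0+1+0+0+0+0+0+0+0+0+0+0+0+0+0+0+0+0+0+0+0+0 mod 2 = 1
  c[10] = d·G[:,10] = (01010100100010101100000110)·(00000010000000000000000000) mod 2 = 0+0+0+0+0+0+0+0+0+0+0+0+0+0+0+0+0+0+0+0+0+0+0+0+0+0 mod 2 = 0
  c[11] = d·G[:,11] = (01010100100010101100000110)·(00000001000000000000000000) mod 2 = 0+0+0+0+0+0+0+0+0+0+0+0+0+0+0+0+0+0+0+0+0+0+0+0+0+0 mod 2 = 0
  c[12] = d·G[:,12] = (01010100100010101100000110)·(00000000100000000000000000) mod 2 = 0+0+0+0+0+0+0+0+1+0+0+0+0+0+0+0+0+0+0+0+0+0+0+0+0+0 mod 2 = 1
  c[13] = d·G[:,13] = (01010100100010101100000110)·(00000000010000000000000000) mod 2 = 0+0+0+0+0+0+0+0+0+0+0+0+0+0+0+0+0+0+0+0+0+0+0+0+0+0 mod 2 = 0
  c[14] = d·G[:,14] = (01010100100010101100000110)·(00000000001000000000000000) mod 2 = 0+0+0+0+0+0+0+0+0+0+0+0+0+0+0+0+0+0+0+0+0+0+0+0+0+0 mod 2 = 0
  c[15] = d·G[:,15] = (01010100100010101100000110)·(00000000000111111111111111) mod 2 = 0+0+0+0+0+0+0+0+0+0+0+0+1+0+1+0+1+1+0+0+0+0+0+1+1+0 mod 2 = 0
  c[16] = d·G[:,16] = (01010100100010101100000110)·(00000000000100000000000000) mod 2 = 0+0+0+0+0+0+0+0+0+0+0+0+0+0+0+0+0+0+0+0+0+0+0+0+0+0 mod 2 = 0
  c[17] = d·G[:,17] = (01010100100010101100000110)·(00000000000010000000000000) mod 2 = 0+0+0+0+0+0+0+0+0+0+0+0+1+0+0+0+0+0+0+0+0+0+0+0+0+0 mod 2 = 1
  c[18] = d·G[:,18] = (01010100100010101100000110)·(00000000000001000000000000) mod 2 = 0+0+0+0+0+0+0+0+0+0+0+0+0+0+0+0+0+0+0+0+0+0+0+0+0+0 mod 2 = 0
  c[19] = d·G[:,19] = (01010100100010101100000110)·(00000000000000100000000000) mod 2 = 0+0+0+0+0+0+0+0+0+0+0+0+0+0+1+0+0+0+0+0+0+0+0+0+0+0 mod 2 = 1
  c[20] = d·G[:,20] = (01010100100010101100000110)·(00000000000000010000000000) mod 2 = 0+0+0+0+0+0+0+0+0+0+0+0+0+0+0+0+0+0+0+0+0+0+0+0+0+0 mod 2 = 0
  c[21] = d·G[:,21] = (01010100100010101100000110)·(00000000000000001000000000) mod 2 = 0+0+0+0+0+0+0+0+0+0+0+0+0+0+0+0+1+0+0+0+0+0+0+0+0+0 mod 2 = 1
  c[22] = d·G[:,22] = (01010100100010101100000110)·(00000000000000000100000000) mod 2 = 0+0+0+0+0+0+0+0+0+0+0+0+0+0+0+0+0+1+0+0+0+0+0+0+0+0 mod 2 = 1
  c[23] = d·G[:,23] = (01010100100010101100000110)·(00000000000000000010000000) mod 2 = 0+0+0+0+0+0+0+0+0+0+0+0+0+0+0+0+0+0+0+0+0+0+0+0+0+0 mod 2 = 0
  c[24] = d·G[:,24] = (01010100100010101100000110)·(00000000000000000001000000) mod 2 = 0+0+0+0+0+0+0+0+0+0+0+0+0+0+0+0+0+0+0+0+0+0+0+0+0+0 mod 2 = 0
  c[25] = d·G[:,25] = (01010100100010101100000110)·(00000000000000000000100000) mod 2 = 0+0+0+0+0+0+0+0+0+0+0+0+0+0+0+0+0+0+0+0+0+0+0+0+0+0 mod 2 = 0
  c[26] = d·G[:,26] = (01010100100010101100000110)·(00000000000000000000010000) mod 2 = 0+0+0+0+0+0+0+0+0+0+0+0+0+0+0+0+0+0+0+0+0+0+0+0+0+0 mod 2 = 0
  c[27] = d·G[:,27] = (01010100100010101100000110)·(00000000000000000000001000) mod 2 = 0+0+0+0+0+0+0+0+0+0+0+0+0+0+0+0+0+0+0+0+0+0+0+0+0+0 mod 2 = 0
  c[28] = d·G[:,28] = (01010100100010101100000110)·(00000000000000000000000100) mod 2 = 0+0+0+0+0+0+0+0+0+0+0+0+0+0+0+0+0+0+0+0+0+0+0+1+0+0 mod 2 = 1
  c[29] = d·G[:,29] = (01010100100010101100000110)·(00000000000000000000000010) mod 2 = 0+0+0+0+0+0+0+0+0+0+0+0+0+0+0+0+0+0+0+0+0+0+0+0+1+0 mod 2 = 1
  c[30] = d·G[:,30] = (01010100100010101100000110)·(00000000000000000000000001) mod 2 = 0+0+0+0+0+0+0+0+0+0+0+0+0+0+0+0+0+0+0+0+0+0+0+0+0+0 mod 2 = 0
Codeword = 1000101001001000010101100000110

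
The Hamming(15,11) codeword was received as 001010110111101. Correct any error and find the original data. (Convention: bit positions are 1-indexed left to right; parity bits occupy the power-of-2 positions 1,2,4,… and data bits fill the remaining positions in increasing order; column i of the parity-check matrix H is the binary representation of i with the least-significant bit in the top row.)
Syndrome s = H · r^T (mod 2), r = 001010110111101:
  s[0] = (101010101010101)·(001010110111101) mod 2 = 0+0+1+0+1+0+1+0+0+0+1+0+1+0+1 mod 2 = 0
  s[1] = (011001100110011)·(001010110111101) mod 2 = 0+0+1+0+0+0+1+0+0+1+1+0+0+0+1 mod 2 = 1
  s[2] = (000111100001111)·(001010110111101) mod 2 = 0+0+0+0+1+0+1+0+0+0+0+1+1+0+1 mod 2 = 1
  s[3] = (000000011111111)·(001010110111101) mod 2 = 0+0+0+0+0+0+0+1+0+1+1+1+1+0+1 mod 2 = 0
Syndrome = 0110
Column 6 of H equals this syndrome → error at bit 6 (1-indexed).
Flip bit 6: 001010110111101 → 001011110111101
Extract data bits at positions {3,5,6,7,9,10,11,12,13,14,15}: 11110111101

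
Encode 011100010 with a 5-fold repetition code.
Repeat each bit 5× and concatenate:
0→00000  1→11111  1→11111  1→11111  0→00000  0→00000  0→00000  1→11111  0→00000
Codeword = 000001111111111111110000000000000001111100000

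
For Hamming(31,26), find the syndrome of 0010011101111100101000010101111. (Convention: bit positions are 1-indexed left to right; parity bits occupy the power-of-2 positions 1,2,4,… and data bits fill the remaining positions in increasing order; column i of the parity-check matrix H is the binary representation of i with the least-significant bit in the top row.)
Syndrome s = H · r^T (mod 2), r = 0010011101111100101000010101111:
  s[0] = (1010101010101010101010101010101)·(0010011101111100101000010101111) mod 2 = 0+0+1+0+0+0+1+0+0+0+1+0+1+0+0+0+1+0+1+0+0+0+0+0+0+0+0+0+1+0+1 mod 2 = 0
  s[1] = (0110011001100110011001100110011)·(0010011101111100101000010101111) mod 2 = 0+0+1+0+0+1+1+0+0+1+1+0+0+1+0+0+0+0+1+0+0+0+0+0+0+1+0+0+0+1+1 mod 2 = 0
  s[2] = (0001111000011110000111100001111)·(0010011101111100101000010101111) mod 2 = 0+0+0+0+0+1+1+0+0+0+0+1+1+1+0+0+0+0+0+0+0+0+0+0+0+0+0+1+1+1+1 mod 2 = 1
  s[3] = (0000000111111110000000011111111)·(0010011101111100101000010101111) mod 2 = 0+0+0+0+0+0+0+1+0+1+1+1+1+1+0+0+0+0+0+0+0+0+0+1+0+1+0+1+1+1+1 mod 2 = 0
  s[4] = (0000000000000001111111111111111)·(0010011101111100101000010101111) mod 2 = 0+0+0+0+0+0+0+0+0+0+0+0+0+0+0+0+1+0+1+0+0+0+0+1+0+1+0+1+1+1+1 mod 2 = 0
Syndrome = 00100
Non-zero syndrome: error at position 4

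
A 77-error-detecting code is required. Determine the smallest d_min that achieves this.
Detecting e errors requires d_min ≥ e + 1 = 77 + 1 = 78.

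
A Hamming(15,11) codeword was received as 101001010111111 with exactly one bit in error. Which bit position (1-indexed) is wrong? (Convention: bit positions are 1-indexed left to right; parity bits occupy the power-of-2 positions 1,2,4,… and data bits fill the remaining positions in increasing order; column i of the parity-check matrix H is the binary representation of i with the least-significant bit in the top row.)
Syndrome s = H · r^T (mod 2), r = 101001010111111:
  s[0] = (101010101010101)·(101001010111111) mod 2 = 1+0+1+0+0+0+0+0+0+0+1+0+1+0+1 mod 2 = 1
  s[1] = (011001100110011)·(101001010111111) mod 2 = 0+0+1+0+0+1+0+0+0+1+1+0+0+1+1 mod 2 = 0
  s[2] = (000111100001111)·(101001010111111) mod 2 = 0+0+0+0+0+1+0+0+0+0+0+1+1+1+1 mod 2 = 1
  s[3] = (000000011111111)·(101001010111111) mod 2 = 0+0+0+0+0+0+0+1+0+1+1+1+1+1+1 mod 2 = 1
Syndrome = 1011
Column i of H is the binary representation of i, so the syndrome is the binary index of the flipped bit.
Read s = 1011 with s[0] as LSB: 1·2^0 + 0·2^1 + 1·2^2 + 1·2^3 = 13.
Error is at bit position 13.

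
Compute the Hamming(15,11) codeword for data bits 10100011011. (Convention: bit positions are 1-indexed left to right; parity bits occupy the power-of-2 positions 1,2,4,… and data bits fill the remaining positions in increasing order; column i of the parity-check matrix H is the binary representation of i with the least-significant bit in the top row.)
Codeword c = d · G (mod 2), d = 10100011011:
  c[0] = d·G[:,0] = (10100011011)·(11011010101) mod 2 = 1+0+0+0+0+0+1+0+0+0+1 mod 2 = 1
  c[1] = d·G[:,1] = (10100011011)·(10110110011) mod 2 = 1+0+1+0+0+0+1+0+0+1+1 mod 2 = 1
  c[2] = d·G[:,2] = (10100011011)·(10000000000) mod 2 = 1+0+0+0+0+0+0+0+0+0+0 mod 2 = 1
  c[3] = d·G[:,3] = (10100011011)·(01110001111) mod 2 = 0+0+1+0+0+0+0+1+0+1+1 mod 2 = 0
  c[4] = d·G[:,4] = (10100011011)·(01000000000) mod 2 = 0+0+0+0+0+0+0+0+0+0+0 mod 2 = 0
  c[5] = d·G[:,5] = (10100011011)·(00100000000) mod 2 = 0+0+1+0+0+0+0+0+0+0+0 mod 2 = 1
  c[6] = d·G[:,6] = (10100011011)·(00010000000) mod 2 = 0+0+0+0+0+0+0+0+0+0+0 mod 2 = 0
  c[7] = d·G[:,7] = (10100011011)·(00001111111) mod 2 = 0+0+0+0+0+0+1+1+0+1+1 mod 2 = 0
  c[8] = d·G[:,8] = (10100011011)·(00001000000) mod 2 = 0+0+0+0+0+0+0+0+0+0+0 mod 2 = 0
  c[9] = d·G[:,9] = (10100011011)·(00000100000) mod 2 = 0+0+0+0+0+0+0+0+0+0+0 mod 2 = 0
  c[10] = d·G[:,10] = (10100011011)·(00000010000) mod 2 = 0+0+0+0+0+0+1+0+0+0+0 mod 2 = 1
  c[11] = d·G[:,11] = (10100011011)·(00000001000) mod 2 = 0+0+0+0+0+0+0+1+0+0+0 mod 2 = 1
  c[12] = d·G[:,12] = (10100011011)·(00000000100) mod 2 = 0+0+0+0+0+0+0+0+0+0+0 mod 2 = 0
  c[13] = d·G[:,13] = (10100011011)·(00000000010) mod 2 = 0+0+0+0+0+0+0+0+0+1+0 mod 2 = 1
  c[14] = d·G[:,14] = (10100011011)·(00000000001) mod 2 = 0+0+0+0+0+0+0+0+0+0+1 mod 2 = 1
Codeword = 111001000011011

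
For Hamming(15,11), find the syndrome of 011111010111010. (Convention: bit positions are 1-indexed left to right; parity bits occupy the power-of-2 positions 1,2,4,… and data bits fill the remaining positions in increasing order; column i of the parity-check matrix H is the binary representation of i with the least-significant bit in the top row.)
Syndrome s = H · r^T (mod 2), r = 011111010111010:
  s[0] = (101010101010101)·(011111010111010) mod 2 = 0+0+1+0+1+0+0+0+0+0+1+0+0+0+0 mod 2 = 1
  s[1] = (011001100110011)·(011111010111010) mod 2 = 0+1+1+0+0+1+0+0+0+1+1+0+0+1+0 mod 2 = 0
  s[2] = (000111100001111)·(011111010111010) mod 2 = 0+0+0+1+1+1+0+0+0+0+0+1+0+1+0 mod 2 = 1
  s[3] = (000000011111111)·(011111010111010) mod 2 = 0+0+0+0+0+0+0+1+0+1+1+1+0+1+0 mod 2 = 1
Syndrome = 1011
Non-zero syndrome: error at position 13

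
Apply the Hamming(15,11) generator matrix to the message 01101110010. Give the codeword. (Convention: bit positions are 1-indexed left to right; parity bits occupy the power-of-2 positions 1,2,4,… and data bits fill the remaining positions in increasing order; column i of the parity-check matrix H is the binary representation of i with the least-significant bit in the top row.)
Codeword c = d · G (mod 2), d = 01101110010:
  c[0] = d·G[:,0] = (01101110010)·(11011010101) mod 2 = 0+1+0+0+1+0+1+0+0+0+0 mod 2 = 1
  c[1] = d·G[:,1] = (01101110010)·(10110110011) mod 2 = 0+0+1+0+0+1+1+0+0+1+0 mod 2 = 0
  c[2] = d·G[:,2] = (01101110010)·(10000000000) mod 2 = 0+0+0+0+0+0+0+0+0+0+0 mod 2 = 0
  c[3] = d·G[:,3] = (01101110010)·(01110001111) mod 2 = 0+1+1+0+0+0+0+0+0+1+0 mod 2 = 1
  c[4] = d·G[:,4] = (01101110010)·(01000000000) mod 2 = 0+1+0+0+0+0+0+0+0+0+0 mod 2 = 1
  c[5] = d·G[:,5] = (01101110010)·(00100000000) mod 2 = 0+0+1+0+0+0+0+0+0+0+0 mod 2 = 1
  c[6] = d·G[:,6] = (01101110010)·(00010000000) mod 2 = 0+0+0+0+0+0+0+0+0+0+0 mod 2 = 0
  c[7] = d·G[:,7] = (01101110010)·(00001111111) mod 2 = 0+0+0+0+1+1+1+0+0+1+0 mod 2 = 0
  c[8] = d·G[:,8] = (01101110010)·(00001000000) mod 2 = 0+0+0+0+1+0+0+0+0+0+0 mod 2 = 1
  c[9] = d·G[:,9] = (01101110010)·(00000100000) mod 2 = 0+0+0+0+0+1+0+0+0+0+0 mod 2 = 1
  c[10] = d·G[:,10] = (01101110010)·(00000010000) mod 2 = 0+0+0+0+0+0+1+0+0+0+0 mod 2 = 1
  c[11] = d·G[:,11] = (01101110010)·(00000001000) mod 2 = 0+0+0+0+0+0+0+0+0+0+0 mod 2 = 0
  c[12] = d·G[:,12] = (01101110010)·(00000000100) mod 2 = 0+0+0+0+0+0+0+0+0+0+0 mod 2 = 0
  c[13] = d·G[:,13] = (01101110010)·(00000000010) mod 2 = 0+0+0+0+0+0+0+0+0+1+0 mod 2 = 1
  c[14] = d·G[:,14] = (01101110010)·(00000000001) mod 2 = 0+0+0+0+0+0+0+0+0+0+0 mod 2 = 0
Codeword = 100111001110010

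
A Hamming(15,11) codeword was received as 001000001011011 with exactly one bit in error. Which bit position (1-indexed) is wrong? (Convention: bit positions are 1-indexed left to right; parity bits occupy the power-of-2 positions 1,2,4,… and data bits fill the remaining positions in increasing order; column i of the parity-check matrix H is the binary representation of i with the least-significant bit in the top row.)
Syndrome s = H · r^T (mod 2), r = 001000001011011:
  s[0] = (101010101010101)·(001000001011011) mod 2 = 0+0+1+0+0+0+0+0+1+0+1+0+0+0+1 mod 2 = 0
  s[1] = (011001100110011)·(001000001011011) mod 2 = 0+0+1+0+0+0+0+0+0+0+1+0+0+1+1 mod 2 = 0
  s[2] = (000111100001111)·(001000001011011) mod 2 = 0+0+0+0+0+0+0+0+0+0+0+1+0+1+1 mod 2 = 1
  s[3] = (000000011111111)·(001000001011011) mod 2 = 0+0+0+0+0+0+0+0+1+0+1+1+0+1+1 mod 2 = 1
Syndrome = 0011
Column i of H is the binary representation of i, so the syndrome is the binary index of the flipped bit.
Read s = 0011 with s[0] as LSB: 0·2^0 + 0·2^1 + 1·2^2 + 1·2^3 = 12.
Error is at bit position 12.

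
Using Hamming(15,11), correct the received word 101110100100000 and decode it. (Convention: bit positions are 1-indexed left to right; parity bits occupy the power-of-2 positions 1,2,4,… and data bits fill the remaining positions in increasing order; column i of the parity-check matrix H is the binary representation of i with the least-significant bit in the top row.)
Syndrome s = H · r^T (mod 2), r = 101110100100000:
  s[0] = (101010101010101)·(101110100100000) mod 2 = 1+0+1+0+1+0+1+0+0+0+0+0+0+0+0 mod 2 = 0
  s[1] = (011001100110011)·(101110100100000) mod 2 = 0+0+1+0+0+0+1+0+0+1+0+0+0+0+0 mod 2 = 1
  s[2] = (000111100001111)·(101110100100000) mod 2 = 0+0+0+1+1+0+1+0+0+0+0+0+0+0+0 mod 2 = 1
  s[3] = (000000011111111)·(101110100100000) mod 2 = 0+0+0+0+0+0+0+0+0+1+0+0+0+0+0 mod 2 = 1
Syndrome = 0111
Column 14 of H equals this syndrome → error at bit 14 (1-indexed).
Flip bit 14: 101110100100000 → 101110100100010
Extract data bits at positions {3,5,6,7,9,10,11,12,13,14,15}: 11010100010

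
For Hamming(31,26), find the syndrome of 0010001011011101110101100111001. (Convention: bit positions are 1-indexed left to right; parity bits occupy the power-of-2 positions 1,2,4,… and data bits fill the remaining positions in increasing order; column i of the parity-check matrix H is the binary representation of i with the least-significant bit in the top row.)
Syndrome s = H · r^T (mod 2), r = 0010001011011101110101100111001:
  s[0] = (1010101010101010101010101010101)·(0010001011011101110101100111001) mod 2 = 0+0+1+0+0+0+1+0+1+0+0+0+1+0+0+0+1+0+0+0+0+0+1+0+0+0+1+0+0+0+1 mod 2 = 0
  s[1] = (0110011001100110011001100110011)·(0010001011011101110101100111001) mod 2 = 0+0+1+0+0+0+1+0+0+1+0+0+0+1+0+0+0+1+0+0+0+1+1+0+0+1+1+0+0+0+1 mod 2 = 0
  s[2] = (0001111000011110000111100001111)·(0010001011011101110101100111001) mod 2 = 0+0+0+0+0+0+1+0+0+0+0+1+1+1+0+0+0+0+0+1+0+1+1+0+0+0+0+1+0+0+1 mod 2 = 1
  s[3] = (0000000111111110000000011111111)·(0010001011011101110101100111001) mod 2 = 0+0+0+0+0+0+0+0+1+1+0+1+1+1+0+0+0+0+0+0+0+0+0+0+0+1+1+1+0+0+1 mod 2 = 1
  s[4] = (0000000000000001111111111111111)·(0010001011011101110101100111001) mod 2 = 0+0+0+0+0+0+0+0+0+0+0+0+0+0+0+1+1+1+0+1+0+1+1+0+0+1+1+1+0+0+1 mod 2 = 0
Syndrome = 00110
Non-zero syndrome: error at position 12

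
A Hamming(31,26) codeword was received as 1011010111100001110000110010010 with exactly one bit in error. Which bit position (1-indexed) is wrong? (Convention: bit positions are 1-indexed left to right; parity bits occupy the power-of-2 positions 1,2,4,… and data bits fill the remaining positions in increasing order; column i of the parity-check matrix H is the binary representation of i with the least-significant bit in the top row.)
Syndrome s = H · r^T (mod 2), r = 1011010111100001110000110010010:
  s[0] = (1010101010101010101010101010101)·(1011010111100001110000110010010) mod 2 = 1+0+1+0+0+0+0+0+1+0+1+0+0+0+0+0+1+0+0+0+0+0+1+0+0+0+1+0+0+0+0 mod 2 = 1
  s[1] = (0110011001100110011001100110011)·(1011010111100001110000110010010) mod 2 = 0+0+1+0+0+1+0+0+0+1+1+0+0+0+0+0+0+1+0+0+0+0+1+0+0+0+1+0+0+1+0 mod 2 = 0
  s[2] = (0001111000011110000111100001111)·(1011010111100001110000110010010) mod 2 = 0+0+0+1+0+1+0+0+0+0+0+0+0+0+0+0+0+0+0+0+0+0+1+0+0+0+0+0+0+1+0 mod 2 = 0
  s[3] = (0000000111111110000000011111111)·(1011010111100001110000110010010) mod 2 = 0+0+0+0+0+0+0+1+1+1+1+0+0+0+0+0+0+0+0+0+0+0+0+1+0+0+1+0+0+1+0 mod 2 = 1
  s[4] = (0000000000000001111111111111111)·(1011010111100001110000110010010) mod 2 = 0+0+0+0+0+0+0+0+0+0+0+0+0+0+0+1+1+1+0+0+0+0+1+1+0+0+1+0+0+1+0 mod 2 = 1
Syndrome = 10011
Column i of H is the binary representation of i, so the syndrome is the binary index of the flipped bit.
Read s = 10011 with s[0] as LSB: 1·2^0 + 0·2^1 + 0·2^2 + 1·2^3 + 1·2^4 = 25.
Error is at bit position 25.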